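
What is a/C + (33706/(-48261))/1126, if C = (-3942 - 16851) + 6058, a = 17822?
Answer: -69212696443/57194835015 ≈ -1.2101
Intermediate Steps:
C = -14735 (C = -20793 + 6058 = -14735)
a/C + (33706/(-48261))/1126 = 17822/(-14735) + (33706/(-48261))/1126 = 17822*(-1/14735) + (33706*(-1/48261))*(1/1126) = -2546/2105 - 33706/48261*1/1126 = -2546/2105 - 16853/27170943 = -69212696443/57194835015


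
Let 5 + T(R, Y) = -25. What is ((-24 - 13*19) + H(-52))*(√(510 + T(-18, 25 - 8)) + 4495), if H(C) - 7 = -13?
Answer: -1245115 - 1108*√30 ≈ -1.2512e+6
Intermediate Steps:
H(C) = -6 (H(C) = 7 - 13 = -6)
T(R, Y) = -30 (T(R, Y) = -5 - 25 = -30)
((-24 - 13*19) + H(-52))*(√(510 + T(-18, 25 - 8)) + 4495) = ((-24 - 13*19) - 6)*(√(510 - 30) + 4495) = ((-24 - 247) - 6)*(√480 + 4495) = (-271 - 6)*(4*√30 + 4495) = -277*(4495 + 4*√30) = -1245115 - 1108*√30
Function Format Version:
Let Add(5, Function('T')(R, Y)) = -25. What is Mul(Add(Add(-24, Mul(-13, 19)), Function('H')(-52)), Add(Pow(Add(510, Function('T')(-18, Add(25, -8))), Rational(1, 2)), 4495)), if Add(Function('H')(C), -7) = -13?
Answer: Add(-1245115, Mul(-1108, Pow(30, Rational(1, 2)))) ≈ -1.2512e+6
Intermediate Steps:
Function('H')(C) = -6 (Function('H')(C) = Add(7, -13) = -6)
Function('T')(R, Y) = -30 (Function('T')(R, Y) = Add(-5, -25) = -30)
Mul(Add(Add(-24, Mul(-13, 19)), Function('H')(-52)), Add(Pow(Add(510, Function('T')(-18, Add(25, -8))), Rational(1, 2)), 4495)) = Mul(Add(Add(-24, Mul(-13, 19)), -6), Add(Pow(Add(510, -30), Rational(1, 2)), 4495)) = Mul(Add(Add(-24, -247), -6), Add(Pow(480, Rational(1, 2)), 4495)) = Mul(Add(-271, -6), Add(Mul(4, Pow(30, Rational(1, 2))), 4495)) = Mul(-277, Add(4495, Mul(4, Pow(30, Rational(1, 2))))) = Add(-1245115, Mul(-1108, Pow(30, Rational(1, 2))))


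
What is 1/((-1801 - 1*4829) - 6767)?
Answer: -1/13397 ≈ -7.4644e-5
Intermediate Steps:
1/((-1801 - 1*4829) - 6767) = 1/((-1801 - 4829) - 6767) = 1/(-6630 - 6767) = 1/(-13397) = -1/13397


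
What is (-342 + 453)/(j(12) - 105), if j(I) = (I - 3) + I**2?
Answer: 37/16 ≈ 2.3125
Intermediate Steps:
j(I) = -3 + I + I**2 (j(I) = (-3 + I) + I**2 = -3 + I + I**2)
(-342 + 453)/(j(12) - 105) = (-342 + 453)/((-3 + 12 + 12**2) - 105) = 111/((-3 + 12 + 144) - 105) = 111/(153 - 105) = 111/48 = 111*(1/48) = 37/16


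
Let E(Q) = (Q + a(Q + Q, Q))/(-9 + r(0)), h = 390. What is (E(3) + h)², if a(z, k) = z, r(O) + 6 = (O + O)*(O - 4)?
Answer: 3790809/25 ≈ 1.5163e+5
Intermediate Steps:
r(O) = -6 + 2*O*(-4 + O) (r(O) = -6 + (O + O)*(O - 4) = -6 + (2*O)*(-4 + O) = -6 + 2*O*(-4 + O))
E(Q) = -Q/5 (E(Q) = (Q + (Q + Q))/(-9 + (-6 - 8*0 + 2*0²)) = (Q + 2*Q)/(-9 + (-6 + 0 + 2*0)) = (3*Q)/(-9 + (-6 + 0 + 0)) = (3*Q)/(-9 - 6) = (3*Q)/(-15) = (3*Q)*(-1/15) = -Q/5)
(E(3) + h)² = (-⅕*3 + 390)² = (-⅗ + 390)² = (1947/5)² = 3790809/25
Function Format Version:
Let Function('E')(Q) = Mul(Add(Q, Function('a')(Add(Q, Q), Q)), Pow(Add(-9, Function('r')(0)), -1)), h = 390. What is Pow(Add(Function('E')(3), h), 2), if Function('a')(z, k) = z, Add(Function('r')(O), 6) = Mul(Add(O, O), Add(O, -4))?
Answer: Rational(3790809, 25) ≈ 1.5163e+5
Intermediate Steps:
Function('r')(O) = Add(-6, Mul(2, O, Add(-4, O))) (Function('r')(O) = Add(-6, Mul(Add(O, O), Add(O, -4))) = Add(-6, Mul(Mul(2, O), Add(-4, O))) = Add(-6, Mul(2, O, Add(-4, O))))
Function('E')(Q) = Mul(Rational(-1, 5), Q) (Function('E')(Q) = Mul(Add(Q, Add(Q, Q)), Pow(Add(-9, Add(-6, Mul(-8, 0), Mul(2, Pow(0, 2)))), -1)) = Mul(Add(Q, Mul(2, Q)), Pow(Add(-9, Add(-6, 0, Mul(2, 0))), -1)) = Mul(Mul(3, Q), Pow(Add(-9, Add(-6, 0, 0)), -1)) = Mul(Mul(3, Q), Pow(Add(-9, -6), -1)) = Mul(Mul(3, Q), Pow(-15, -1)) = Mul(Mul(3, Q), Rational(-1, 15)) = Mul(Rational(-1, 5), Q))
Pow(Add(Function('E')(3), h), 2) = Pow(Add(Mul(Rational(-1, 5), 3), 390), 2) = Pow(Add(Rational(-3, 5), 390), 2) = Pow(Rational(1947, 5), 2) = Rational(3790809, 25)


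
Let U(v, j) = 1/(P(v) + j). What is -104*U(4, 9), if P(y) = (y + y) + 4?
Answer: -104/21 ≈ -4.9524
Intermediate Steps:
P(y) = 4 + 2*y (P(y) = 2*y + 4 = 4 + 2*y)
U(v, j) = 1/(4 + j + 2*v) (U(v, j) = 1/((4 + 2*v) + j) = 1/(4 + j + 2*v))
-104*U(4, 9) = -104/(4 + 9 + 2*4) = -104/(4 + 9 + 8) = -104/21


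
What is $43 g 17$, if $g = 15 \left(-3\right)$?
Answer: $-32895$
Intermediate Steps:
$g = -45$
$43 g 17 = 43 \left(-45\right) 17 = \left(-1935\right) 17 = -32895$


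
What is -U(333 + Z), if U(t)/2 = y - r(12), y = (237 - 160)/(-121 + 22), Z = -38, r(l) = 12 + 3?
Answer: 284/9 ≈ 31.556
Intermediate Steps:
r(l) = 15
y = -7/9 (y = 77/(-99) = 77*(-1/99) = -7/9 ≈ -0.77778)
U(t) = -284/9 (U(t) = 2*(-7/9 - 1*15) = 2*(-7/9 - 15) = 2*(-142/9) = -284/9)
-U(333 + Z) = -1*(-284/9) = 284/9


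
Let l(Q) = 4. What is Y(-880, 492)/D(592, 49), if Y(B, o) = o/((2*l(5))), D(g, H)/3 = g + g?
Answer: 41/2368 ≈ 0.017314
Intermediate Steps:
D(g, H) = 6*g (D(g, H) = 3*(g + g) = 3*(2*g) = 6*g)
Y(B, o) = o/8 (Y(B, o) = o/((2*4)) = o/8)
Y(-880, 492)/D(592, 49) = ((⅛)*492)/((6*592)) = (123/2)/3552 = (123/2)*(1/3552) = 41/2368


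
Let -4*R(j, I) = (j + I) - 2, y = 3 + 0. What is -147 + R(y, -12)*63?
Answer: 105/4 ≈ 26.250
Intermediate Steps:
y = 3
R(j, I) = ½ - I/4 - j/4 (R(j, I) = -((j + I) - 2)/4 = -((I + j) - 2)/4 = -(-2 + I + j)/4 = ½ - I/4 - j/4)
-147 + R(y, -12)*63 = -147 + (½ - ¼*(-12) - ¼*3)*63 = -147 + (½ + 3 - ¾)*63 = -147 + (11/4)*63 = -147 + 693/4 = 105/4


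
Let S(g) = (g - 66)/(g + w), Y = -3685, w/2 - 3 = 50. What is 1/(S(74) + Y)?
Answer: -45/165823 ≈ -0.00027137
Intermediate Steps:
w = 106 (w = 6 + 2*50 = 6 + 100 = 106)
S(g) = (-66 + g)/(106 + g) (S(g) = (g - 66)/(g + 106) = (-66 + g)/(106 + g))
1/(S(74) + Y) = 1/((-66 + 74)/(106 + 74) - 3685) = 1/(8/180 - 3685) = 1/((1/180)*8 - 3685) = 1/(2/45 - 3685) = 1/(-165823/45) = -45/165823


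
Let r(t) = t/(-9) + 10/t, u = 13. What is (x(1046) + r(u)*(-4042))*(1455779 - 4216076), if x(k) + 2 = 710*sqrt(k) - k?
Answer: -180985313498/39 - 1959810870*sqrt(1046) ≈ -6.8025e+10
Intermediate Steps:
x(k) = -2 - k + 710*sqrt(k) (x(k) = -2 + (710*sqrt(k) - k) = -2 + (-k + 710*sqrt(k)) = -2 - k + 710*sqrt(k))
r(t) = 10/t - t/9 (r(t) = t*(-1/9) + 10/t = -t/9 + 10/t = 10/t - t/9)
(x(1046) + r(u)*(-4042))*(1455779 - 4216076) = ((-2 - 1*1046 + 710*sqrt(1046)) + (10/13 - 1/9*13)*(-4042))*(1455779 - 4216076) = ((-2 - 1046 + 710*sqrt(1046)) + (10*(1/13) - 13/9)*(-4042))*(-2760297) = ((-1048 + 710*sqrt(1046)) + (10/13 - 13/9)*(-4042))*(-2760297) = ((-1048 + 710*sqrt(1046)) - 79/117*(-4042))*(-2760297) = ((-1048 + 710*sqrt(1046)) + 319318/117)*(-2760297) = (196702/117 + 710*sqrt(1046))*(-2760297) = -180985313498/39 - 1959810870*sqrt(1046)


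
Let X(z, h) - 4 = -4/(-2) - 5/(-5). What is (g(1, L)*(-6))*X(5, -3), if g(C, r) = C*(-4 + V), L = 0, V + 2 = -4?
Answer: 420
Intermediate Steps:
V = -6 (V = -2 - 4 = -6)
X(z, h) = 7 (X(z, h) = 4 + (-4/(-2) - 5/(-5)) = 4 + (-4*(-½) - 5*(-⅕)) = 4 + (2 + 1) = 4 + 3 = 7)
g(C, r) = -10*C (g(C, r) = C*(-4 - 6) = C*(-10) = -10*C)
(g(1, L)*(-6))*X(5, -3) = (-10*1*(-6))*7 = -10*(-6)*7 = 60*7 = 420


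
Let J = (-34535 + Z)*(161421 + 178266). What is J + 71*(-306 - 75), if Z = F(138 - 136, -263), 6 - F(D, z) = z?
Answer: -11639741793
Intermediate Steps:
F(D, z) = 6 - z
Z = 269 (Z = 6 - 1*(-263) = 6 + 263 = 269)
J = -11639714742 (J = (-34535 + 269)*(161421 + 178266) = -34266*339687 = -11639714742)
J + 71*(-306 - 75) = -11639714742 + 71*(-306 - 75) = -11639714742 + 71*(-381) = -11639714742 - 27051 = -11639741793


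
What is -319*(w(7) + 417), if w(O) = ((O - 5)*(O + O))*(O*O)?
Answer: -570691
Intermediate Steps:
w(O) = 2*O³*(-5 + O) (w(O) = ((-5 + O)*(2*O))*O² = (2*O*(-5 + O))*O² = 2*O³*(-5 + O))
-319*(w(7) + 417) = -319*(2*7³*(-5 + 7) + 417) = -319*(2*343*2 + 417) = -319*(1372 + 417) = -319*1789 = -570691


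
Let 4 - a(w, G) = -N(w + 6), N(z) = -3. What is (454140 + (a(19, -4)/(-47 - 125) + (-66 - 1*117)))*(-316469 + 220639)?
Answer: -3741232092745/86 ≈ -4.3503e+10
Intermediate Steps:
a(w, G) = 1 (a(w, G) = 4 - (-1)*(-3) = 4 - 1*3 = 4 - 3 = 1)
(454140 + (a(19, -4)/(-47 - 125) + (-66 - 1*117)))*(-316469 + 220639) = (454140 + (1/(-47 - 125) + (-66 - 1*117)))*(-316469 + 220639) = (454140 + (1/(-172) + (-66 - 117)))*(-95830) = (454140 + (-1/172*1 - 183))*(-95830) = (454140 + (-1/172 - 183))*(-95830) = (454140 - 31477/172)*(-95830) = (78080603/172)*(-95830) = -3741232092745/86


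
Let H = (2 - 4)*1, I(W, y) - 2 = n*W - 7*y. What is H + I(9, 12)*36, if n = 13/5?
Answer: -10558/5 ≈ -2111.6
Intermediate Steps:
n = 13/5 (n = 13*(⅕) = 13/5 ≈ 2.6000)
I(W, y) = 2 - 7*y + 13*W/5 (I(W, y) = 2 + (13*W/5 - 7*y) = 2 + (-7*y + 13*W/5) = 2 - 7*y + 13*W/5)
H = -2 (H = -2*1 = -2)
H + I(9, 12)*36 = -2 + (2 - 7*12 + (13/5)*9)*36 = -2 + (2 - 84 + 117/5)*36 = -2 - 293/5*36 = -2 - 10548/5 = -10558/5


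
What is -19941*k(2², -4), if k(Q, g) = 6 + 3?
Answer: -179469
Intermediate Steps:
k(Q, g) = 9
-19941*k(2², -4) = -19941*9 = -179469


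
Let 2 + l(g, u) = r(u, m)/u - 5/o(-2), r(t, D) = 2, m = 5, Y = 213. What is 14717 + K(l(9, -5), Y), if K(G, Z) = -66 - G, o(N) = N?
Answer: 146509/10 ≈ 14651.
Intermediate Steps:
l(g, u) = ½ + 2/u (l(g, u) = -2 + (2/u - 5/(-2)) = -2 + (2/u - 5*(-½)) = -2 + (2/u + 5/2) = -2 + (5/2 + 2/u) = ½ + 2/u)
14717 + K(l(9, -5), Y) = 14717 + (-66 - (4 - 5)/(2*(-5))) = 14717 + (-66 - (-1)*(-1)/(2*5)) = 14717 + (-66 - 1*⅒) = 14717 + (-66 - ⅒) = 14717 - 661/10 = 146509/10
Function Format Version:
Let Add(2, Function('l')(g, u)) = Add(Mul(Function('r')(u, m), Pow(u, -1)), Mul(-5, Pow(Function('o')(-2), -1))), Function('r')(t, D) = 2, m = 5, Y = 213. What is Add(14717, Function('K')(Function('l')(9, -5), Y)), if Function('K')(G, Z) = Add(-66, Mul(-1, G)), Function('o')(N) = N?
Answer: Rational(146509, 10) ≈ 14651.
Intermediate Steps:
Function('l')(g, u) = Add(Rational(1, 2), Mul(2, Pow(u, -1))) (Function('l')(g, u) = Add(-2, Add(Mul(2, Pow(u, -1)), Mul(-5, Pow(-2, -1)))) = Add(-2, Add(Mul(2, Pow(u, -1)), Mul(-5, Rational(-1, 2)))) = Add(-2, Add(Mul(2, Pow(u, -1)), Rational(5, 2))) = Add(-2, Add(Rational(5, 2), Mul(2, Pow(u, -1)))) = Add(Rational(1, 2), Mul(2, Pow(u, -1))))
Add(14717, Function('K')(Function('l')(9, -5), Y)) = Add(14717, Add(-66, Mul(-1, Mul(Rational(1, 2), Pow(-5, -1), Add(4, -5))))) = Add(14717, Add(-66, Mul(-1, Mul(Rational(1, 2), Rational(-1, 5), -1)))) = Add(14717, Add(-66, Mul(-1, Rational(1, 10)))) = Add(14717, Add(-66, Rational(-1, 10))) = Add(14717, Rational(-661, 10)) = Rational(146509, 10)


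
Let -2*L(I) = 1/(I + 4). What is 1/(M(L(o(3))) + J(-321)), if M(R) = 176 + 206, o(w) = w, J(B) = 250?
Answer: 1/632 ≈ 0.0015823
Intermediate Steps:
L(I) = -1/(2*(4 + I)) (L(I) = -1/(2*(I + 4)) = -1/(2*(4 + I)))
M(R) = 382
1/(M(L(o(3))) + J(-321)) = 1/(382 + 250) = 1/632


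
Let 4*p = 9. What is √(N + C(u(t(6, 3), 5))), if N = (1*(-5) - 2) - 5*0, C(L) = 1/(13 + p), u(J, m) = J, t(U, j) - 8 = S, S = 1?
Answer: 3*I*√2867/61 ≈ 2.6333*I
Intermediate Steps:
p = 9/4 (p = (¼)*9 = 9/4 ≈ 2.2500)
t(U, j) = 9 (t(U, j) = 8 + 1 = 9)
C(L) = 4/61 (C(L) = 1/(13 + 9/4) = 1/(61/4) = 4/61)
N = -7 (N = (-5 - 2) + 0 = -7 + 0 = -7)
√(N + C(u(t(6, 3), 5))) = √(-7 + 4/61) = √(-423/61) = 3*I*√2867/61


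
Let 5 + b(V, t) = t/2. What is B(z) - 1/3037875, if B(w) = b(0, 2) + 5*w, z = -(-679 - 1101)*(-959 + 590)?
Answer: -9976697439001/3037875 ≈ -3.2841e+6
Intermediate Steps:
b(V, t) = -5 + t/2
z = -656820 (z = -(-1780)*(-369) = -1*656820 = -656820)
B(w) = -4 + 5*w (B(w) = (-5 + (½)*2) + 5*w = (-5 + 1) + 5*w = -4 + 5*w)
B(z) - 1/3037875 = (-4 + 5*(-656820)) - 1/3037875 = (-4 - 3284100) - 1*1/3037875 = -3284104 - 1/3037875 = -9976697439001/3037875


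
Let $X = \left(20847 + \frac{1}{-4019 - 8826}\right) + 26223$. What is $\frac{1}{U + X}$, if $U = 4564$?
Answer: $\frac{12845}{663238729} \approx 1.9367 \cdot 10^{-5}$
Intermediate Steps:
$X = \frac{604614149}{12845}$ ($X = \left(20847 + \frac{1}{-12845}\right) + 26223 = \left(20847 - \frac{1}{12845}\right) + 26223 = \frac{267779714}{12845} + 26223 = \frac{604614149}{12845} \approx 47070.0$)
$\frac{1}{U + X} = \frac{1}{4564 + \frac{604614149}{12845}} = \frac{1}{\frac{663238729}{12845}} = \frac{12845}{663238729}$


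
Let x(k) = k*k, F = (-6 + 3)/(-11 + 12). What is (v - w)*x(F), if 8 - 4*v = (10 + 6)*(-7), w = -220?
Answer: 2250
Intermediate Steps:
F = -3 (F = -3/1 = -3*1 = -3)
v = 30 (v = 2 - (10 + 6)*(-7)/4 = 2 - 4*(-7) = 2 - ¼*(-112) = 2 + 28 = 30)
x(k) = k²
(v - w)*x(F) = (30 - 1*(-220))*(-3)² = (30 + 220)*9 = 250*9 = 2250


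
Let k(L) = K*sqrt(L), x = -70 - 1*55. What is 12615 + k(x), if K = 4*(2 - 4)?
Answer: 12615 - 40*I*sqrt(5) ≈ 12615.0 - 89.443*I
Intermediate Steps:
x = -125 (x = -70 - 55 = -125)
K = -8 (K = 4*(-2) = -8)
k(L) = -8*sqrt(L)
12615 + k(x) = 12615 - 40*I*sqrt(5)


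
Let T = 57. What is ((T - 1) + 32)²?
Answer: 7744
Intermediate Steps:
((T - 1) + 32)² = ((57 - 1) + 32)² = (56 + 32)² = 88² = 7744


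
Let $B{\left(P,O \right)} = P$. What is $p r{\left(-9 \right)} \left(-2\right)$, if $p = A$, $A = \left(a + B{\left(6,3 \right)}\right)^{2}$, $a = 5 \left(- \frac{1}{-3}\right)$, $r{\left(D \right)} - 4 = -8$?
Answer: $\frac{4232}{9} \approx 470.22$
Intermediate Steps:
$r{\left(D \right)} = -4$ ($r{\left(D \right)} = 4 - 8 = -4$)
$a = \frac{5}{3}$ ($a = 5 \left(\left(-1\right) \left(- \frac{1}{3}\right)\right) = 5 \cdot \frac{1}{3} = \frac{5}{3} \approx 1.6667$)
$A = \frac{529}{9}$ ($A = \left(\frac{5}{3} + 6\right)^{2} = \left(\frac{23}{3}\right)^{2} = \frac{529}{9} \approx 58.778$)
$p = \frac{529}{9} \approx 58.778$
$p r{\left(-9 \right)} \left(-2\right) = \frac{529}{9} \left(-4\right) \left(-2\right) = \left(- \frac{2116}{9}\right) \left(-2\right) = \frac{4232}{9}$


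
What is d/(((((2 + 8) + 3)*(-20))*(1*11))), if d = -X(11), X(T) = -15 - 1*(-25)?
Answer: 1/286 ≈ 0.0034965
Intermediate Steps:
X(T) = 10 (X(T) = -15 + 25 = 10)
d = -10 (d = -1*10 = -10)
d/(((((2 + 8) + 3)*(-20))*(1*11))) = -10*(-1/(220*((2 + 8) + 3))) = -10*(-1/(220*(10 + 3))) = -10/((13*(-20))*11) = -10/((-260*11)) = -10/(-2860) = -10*(-1/2860) = 1/286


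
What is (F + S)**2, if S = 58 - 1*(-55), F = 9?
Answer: 14884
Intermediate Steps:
S = 113 (S = 58 + 55 = 113)
(F + S)**2 = (9 + 113)**2 = 122**2 = 14884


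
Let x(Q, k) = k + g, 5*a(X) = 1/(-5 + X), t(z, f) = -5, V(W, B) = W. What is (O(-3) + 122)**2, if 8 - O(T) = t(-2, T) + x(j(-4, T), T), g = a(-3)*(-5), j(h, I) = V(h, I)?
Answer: 1216609/64 ≈ 19010.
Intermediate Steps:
j(h, I) = h
a(X) = 1/(5*(-5 + X))
g = 1/8 (g = (1/(5*(-5 - 3)))*(-5) = ((1/5)/(-8))*(-5) = ((1/5)*(-1/8))*(-5) = -1/40*(-5) = 1/8 ≈ 0.12500)
x(Q, k) = 1/8 + k (x(Q, k) = k + 1/8 = 1/8 + k)
O(T) = 103/8 - T (O(T) = 8 - (-5 + (1/8 + T)) = 8 - (-39/8 + T) = 8 + (39/8 - T) = 103/8 - T)
(O(-3) + 122)**2 = ((103/8 - 1*(-3)) + 122)**2 = ((103/8 + 3) + 122)**2 = (127/8 + 122)**2 = (1103/8)**2 = 1216609/64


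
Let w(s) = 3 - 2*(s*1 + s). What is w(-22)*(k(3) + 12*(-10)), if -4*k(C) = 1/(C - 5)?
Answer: -87269/8 ≈ -10909.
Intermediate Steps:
k(C) = -1/(4*(-5 + C)) (k(C) = -1/(4*(C - 5)) = -1/(4*(-5 + C)))
w(s) = 3 - 4*s (w(s) = 3 - 2*(s + s) = 3 - 4*s)
w(-22)*(k(3) + 12*(-10)) = (3 - 4*(-22))*(-1/(-20 + 4*3) + 12*(-10)) = (3 + 88)*(-1/(-20 + 12) - 120) = 91*(-1/(-8) - 120) = 91*(-1*(-1/8) - 120) = 91*(1/8 - 120) = 91*(-959/8) = -87269/8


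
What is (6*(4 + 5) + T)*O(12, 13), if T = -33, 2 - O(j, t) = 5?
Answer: -63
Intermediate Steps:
O(j, t) = -3 (O(j, t) = 2 - 1*5 = 2 - 5 = -3)
(6*(4 + 5) + T)*O(12, 13) = (6*(4 + 5) - 33)*(-3) = (6*9 - 33)*(-3) = (54 - 33)*(-3) = 21*(-3) = -63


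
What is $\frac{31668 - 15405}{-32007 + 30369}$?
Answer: $- \frac{139}{14} \approx -9.9286$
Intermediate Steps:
$\frac{31668 - 15405}{-32007 + 30369} = \frac{16263}{-1638} = 16263 \left(- \frac{1}{1638}\right) = - \frac{139}{14}$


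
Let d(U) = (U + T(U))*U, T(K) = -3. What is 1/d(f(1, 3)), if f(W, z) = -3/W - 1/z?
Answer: 9/190 ≈ 0.047368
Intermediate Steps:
f(W, z) = -1/z - 3/W
d(U) = U*(-3 + U) (d(U) = (U - 3)*U = (-3 + U)*U = U*(-3 + U))
1/d(f(1, 3)) = 1/((-1/3 - 3/1)*(-3 + (-1/3 - 3/1))) = 1/((-1*1/3 - 3*1)*(-3 + (-1*1/3 - 3*1))) = 1/((-1/3 - 3)*(-3 + (-1/3 - 3))) = 1/(-10*(-3 - 10/3)/3) = 1/(-10/3*(-19/3)) = 1/(190/9) = 9/190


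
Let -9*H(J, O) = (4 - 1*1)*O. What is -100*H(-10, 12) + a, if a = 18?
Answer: 418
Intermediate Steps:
H(J, O) = -O/3 (H(J, O) = -(4 - 1*1)*O/9 = -(4 - 1)*O/9 = -O/3)
-100*H(-10, 12) + a = -(-100)*12/3 + 18 = -100*(-4) + 18 = 400 + 18 = 418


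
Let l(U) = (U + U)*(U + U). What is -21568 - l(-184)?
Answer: -156992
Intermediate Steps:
l(U) = 4*U² (l(U) = (2*U)*(2*U) = 4*U²)
-21568 - l(-184) = -21568 - 4*(-184)² = -21568 - 4*33856 = -21568 - 1*135424 = -21568 - 135424 = -156992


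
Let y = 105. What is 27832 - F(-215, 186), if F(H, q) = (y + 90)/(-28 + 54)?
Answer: 55649/2 ≈ 27825.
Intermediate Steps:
F(H, q) = 15/2 (F(H, q) = (105 + 90)/(-28 + 54) = 195/26 = 195*(1/26) = 15/2)
27832 - F(-215, 186) = 27832 - 1*15/2 = 27832 - 15/2 = 55649/2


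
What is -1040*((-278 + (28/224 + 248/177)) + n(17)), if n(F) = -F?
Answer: 54022670/177 ≈ 3.0521e+5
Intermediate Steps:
-1040*((-278 + (28/224 + 248/177)) + n(17)) = -1040*((-278 + (28/224 + 248/177)) - 1*17) = -1040*((-278 + (28*(1/224) + 248*(1/177))) - 17) = -1040*((-278 + (⅛ + 248/177)) - 17) = -1040*((-278 + 2161/1416) - 17) = -1040*(-391487/1416 - 17) = -1040*(-415559/1416) = 54022670/177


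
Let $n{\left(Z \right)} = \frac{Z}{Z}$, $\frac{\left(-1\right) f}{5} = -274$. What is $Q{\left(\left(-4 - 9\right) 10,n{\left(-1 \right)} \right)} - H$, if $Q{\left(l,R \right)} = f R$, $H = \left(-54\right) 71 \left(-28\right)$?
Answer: $-105982$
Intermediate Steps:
$H = 107352$ ($H = \left(-3834\right) \left(-28\right) = 107352$)
$f = 1370$ ($f = \left(-5\right) \left(-274\right) = 1370$)
$n{\left(Z \right)} = 1$
$Q{\left(l,R \right)} = 1370 R$
$Q{\left(\left(-4 - 9\right) 10,n{\left(-1 \right)} \right)} - H = 1370 \cdot 1 - 107352 = 1370 - 107352 = -105982$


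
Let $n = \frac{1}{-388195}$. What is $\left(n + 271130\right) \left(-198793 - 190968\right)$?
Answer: $- \frac{41022855972936589}{388195} \approx -1.0568 \cdot 10^{11}$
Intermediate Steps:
$n = - \frac{1}{388195} \approx -2.576 \cdot 10^{-6}$
$\left(n + 271130\right) \left(-198793 - 190968\right) = \left(- \frac{1}{388195} + 271130\right) \left(-198793 - 190968\right) = \frac{105251310349}{388195} \left(-389761\right) = - \frac{41022855972936589}{388195}$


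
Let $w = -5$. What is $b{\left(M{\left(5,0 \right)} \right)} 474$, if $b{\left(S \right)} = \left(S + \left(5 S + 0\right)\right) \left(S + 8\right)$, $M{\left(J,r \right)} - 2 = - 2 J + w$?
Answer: $184860$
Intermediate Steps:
$M{\left(J,r \right)} = -3 - 2 J$ ($M{\left(J,r \right)} = 2 - \left(5 + 2 J\right) = -3 - 2 J$)
$b{\left(S \right)} = 6 S \left(8 + S\right)$ ($b{\left(S \right)} = \left(S + 5 S\right) \left(8 + S\right) = 6 S \left(8 + S\right)$)
$b{\left(M{\left(5,0 \right)} \right)} 474 = 6 \left(-3 - 10\right) \left(8 - 13\right) 474 = 6 \left(-13\right) \left(8 - 13\right) 474 = 6 \left(-13\right) \left(-5\right) 474 = 390 \cdot 474 = 184860$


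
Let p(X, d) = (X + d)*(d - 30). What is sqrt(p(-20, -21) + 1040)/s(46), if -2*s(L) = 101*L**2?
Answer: -sqrt(3131)/106858 ≈ -0.00052364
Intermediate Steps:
s(L) = -101*L**2/2
p(X, d) = (-30 + d)*(X + d) (p(X, d) = (X + d)*(-30 + d) = (-30 + d)*(X + d))
sqrt(p(-20, -21) + 1040)/s(46) = sqrt(((-21)**2 - 30*(-20) - 30*(-21) - 20*(-21)) + 1040)/((-101/2*46**2)) = sqrt((441 + 600 + 630 + 420) + 1040)/((-101/2*2116)) = sqrt(2091 + 1040)/(-106858) = sqrt(3131)*(-1/106858) = -sqrt(3131)/106858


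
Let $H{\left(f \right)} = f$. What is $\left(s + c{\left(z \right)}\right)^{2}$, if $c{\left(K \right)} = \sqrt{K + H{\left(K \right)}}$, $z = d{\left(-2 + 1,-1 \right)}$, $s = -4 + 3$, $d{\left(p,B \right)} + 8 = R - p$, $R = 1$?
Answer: $\left(1 - 2 i \sqrt{3}\right)^{2} \approx -11.0 - 6.9282 i$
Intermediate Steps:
$d{\left(p,B \right)} = -7 - p$ ($d{\left(p,B \right)} = -8 - \left(-1 + p\right) = -7 - p$)
$s = -1$
$z = -6$ ($z = -7 - \left(-2 + 1\right) = -7 - -1 = -7 + 1 = -6$)
$c{\left(K \right)} = \sqrt{2} \sqrt{K}$ ($c{\left(K \right)} = \sqrt{K + K} = \sqrt{2 K} = \sqrt{2} \sqrt{K}$)
$\left(s + c{\left(z \right)}\right)^{2} = \left(-1 + \sqrt{2} \sqrt{-6}\right)^{2} = \left(-1 + \sqrt{2} i \sqrt{6}\right)^{2} = \left(-1 + 2 i \sqrt{3}\right)^{2}$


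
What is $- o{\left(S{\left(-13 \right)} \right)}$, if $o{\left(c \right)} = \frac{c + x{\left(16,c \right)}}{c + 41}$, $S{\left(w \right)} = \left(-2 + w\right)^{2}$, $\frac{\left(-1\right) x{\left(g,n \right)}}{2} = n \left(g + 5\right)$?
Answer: $\frac{9225}{266} \approx 34.68$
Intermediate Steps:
$x{\left(g,n \right)} = - 2 n \left(5 + g\right)$ ($x{\left(g,n \right)} = - 2 n \left(g + 5\right) = - 2 n \left(5 + g\right)$)
$o{\left(c \right)} = - \frac{41 c}{41 + c}$ ($o{\left(c \right)} = \frac{c - 2 c \left(5 + 16\right)}{c + 41} = \frac{c - 2 c 21}{41 + c} = \frac{c - 42 c}{41 + c} = \frac{\left(-41\right) c}{41 + c} = - \frac{41 c}{41 + c}$)
$- o{\left(S{\left(-13 \right)} \right)} = - \frac{\left(-41\right) \left(-2 - 13\right)^{2}}{41 + \left(-2 - 13\right)^{2}} = - \frac{\left(-41\right) \left(-15\right)^{2}}{41 + \left(-15\right)^{2}} = - \frac{\left(-41\right) 225}{41 + 225} = - \frac{\left(-41\right) 225}{266} = \left(-1\right) \left(- \frac{9225}{266}\right) = \frac{9225}{266}$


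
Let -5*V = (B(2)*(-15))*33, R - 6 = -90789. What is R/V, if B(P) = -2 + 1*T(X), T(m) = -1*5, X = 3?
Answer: 131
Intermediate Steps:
R = -90783 (R = 6 - 90789 = -90783)
T(m) = -5
B(P) = -7 (B(P) = -2 + 1*(-5) = -2 - 5 = -7)
V = -693 (V = -(-7*(-15))*33/5 = -21*33 = -⅕*3465 = -693)
R/V = -90783/(-693) = -90783*(-1/693) = 131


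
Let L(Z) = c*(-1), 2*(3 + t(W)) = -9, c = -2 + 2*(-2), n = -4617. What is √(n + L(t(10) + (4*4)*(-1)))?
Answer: I*√4611 ≈ 67.904*I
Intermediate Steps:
c = -6 (c = -2 - 4 = -6)
t(W) = -15/2 (t(W) = -3 + (½)*(-9) = -3 - 9/2 = -15/2)
L(Z) = 6 (L(Z) = -6*(-1) = 6)
√(n + L(t(10) + (4*4)*(-1))) = √(-4617 + 6) = √(-4611) = I*√4611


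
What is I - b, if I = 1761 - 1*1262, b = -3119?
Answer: 3618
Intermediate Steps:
I = 499 (I = 1761 - 1262 = 499)
I - b = 499 - 1*(-3119) = 499 + 3119 = 3618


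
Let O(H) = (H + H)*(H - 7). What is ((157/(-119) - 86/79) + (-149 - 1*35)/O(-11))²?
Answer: 7147650373081/866200628601 ≈ 8.2517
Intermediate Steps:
O(H) = 2*H*(-7 + H) (O(H) = (2*H)*(-7 + H) = 2*H*(-7 + H))
((157/(-119) - 86/79) + (-149 - 1*35)/O(-11))² = ((157/(-119) - 86/79) + (-149 - 1*35)/((2*(-11)*(-7 - 11))))² = ((157*(-1/119) - 86*1/79) + (-149 - 35)/((2*(-11)*(-18))))² = ((-157/119 - 86/79) - 184/396)² = (-22637/9401 - 184*1/396)² = (-22637/9401 - 46/99)² = (-2673509/930699)² = 7147650373081/866200628601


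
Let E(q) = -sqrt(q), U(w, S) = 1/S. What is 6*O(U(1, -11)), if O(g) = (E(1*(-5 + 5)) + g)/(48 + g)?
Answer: -6/527 ≈ -0.011385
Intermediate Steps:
O(g) = g/(48 + g) (O(g) = (-sqrt(1*(-5 + 5)) + g)/(48 + g) = (-sqrt(1*0) + g)/(48 + g) = (-sqrt(0) + g)/(48 + g) = (-1*0 + g)/(48 + g) = (0 + g)/(48 + g) = g/(48 + g))
6*O(U(1, -11)) = 6*(1/((-11)*(48 + 1/(-11)))) = 6*(-1/(11*(48 - 1/11))) = 6*(-1/(11*527/11)) = 6*(-1/11*11/527) = 6*(-1/527) = -6/527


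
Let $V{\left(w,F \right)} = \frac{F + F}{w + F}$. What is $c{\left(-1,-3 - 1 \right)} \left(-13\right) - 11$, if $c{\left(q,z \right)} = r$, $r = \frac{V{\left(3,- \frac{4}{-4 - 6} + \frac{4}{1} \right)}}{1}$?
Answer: $- \frac{979}{37} \approx -26.459$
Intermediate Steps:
$V{\left(w,F \right)} = \frac{2 F}{F + w}$
$r = \frac{44}{37}$ ($r = \frac{2 \left(- \frac{4}{-4 - 6} + \frac{4}{1}\right) \frac{1}{\left(- \frac{4}{-4 - 6} + \frac{4}{1}\right) + 3}}{1} = \frac{2 \left(- \frac{4}{-4 - 6} + 4 \cdot 1\right)}{\left(- \frac{4}{-4 - 6} + 4 \cdot 1\right) + 3} \cdot 1 = \frac{2 \left(- \frac{4}{-10} + 4\right)}{\left(- \frac{4}{-10} + 4\right) + 3} \cdot 1 = \frac{2 \left(\left(-4\right) \left(- \frac{1}{10}\right) + 4\right)}{\left(\left(-4\right) \left(- \frac{1}{10}\right) + 4\right) + 3} \cdot 1 = \frac{2 \left(\frac{2}{5} + 4\right)}{\left(\frac{2}{5} + 4\right) + 3} \cdot 1 = 2 \cdot \frac{22}{5} \frac{1}{\frac{22}{5} + 3} \cdot 1 = 2 \cdot \frac{22}{5} \frac{1}{\frac{37}{5}} \cdot 1 = 2 \cdot \frac{22}{5} \cdot \frac{5}{37} \cdot 1 = \frac{44}{37} \cdot 1 = \frac{44}{37} \approx 1.1892$)
$c{\left(q,z \right)} = \frac{44}{37}$
$c{\left(-1,-3 - 1 \right)} \left(-13\right) - 11 = \frac{44}{37} \left(-13\right) - 11 = - \frac{572}{37} - 11 = - \frac{979}{37}$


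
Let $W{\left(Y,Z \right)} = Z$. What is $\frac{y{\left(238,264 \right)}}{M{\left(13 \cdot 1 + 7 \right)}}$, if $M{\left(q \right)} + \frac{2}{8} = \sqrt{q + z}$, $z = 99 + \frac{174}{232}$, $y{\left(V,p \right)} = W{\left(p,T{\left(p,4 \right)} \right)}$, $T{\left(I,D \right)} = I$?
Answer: $\frac{1056}{1915} + \frac{2112 \sqrt{479}}{1915} \approx 24.689$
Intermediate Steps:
$y{\left(V,p \right)} = p$
$z = \frac{399}{4}$ ($z = 99 + 174 \cdot \frac{1}{232} = 99 + \frac{3}{4} = \frac{399}{4} \approx 99.75$)
$M{\left(q \right)} = - \frac{1}{4} + \sqrt{\frac{399}{4} + q}$ ($M{\left(q \right)} = - \frac{1}{4} + \sqrt{q + \frac{399}{4}} = - \frac{1}{4} + \sqrt{\frac{399}{4} + q}$)
$\frac{y{\left(238,264 \right)}}{M{\left(13 \cdot 1 + 7 \right)}} = \frac{264}{- \frac{1}{4} + \frac{\sqrt{399 + 4 \left(13 \cdot 1 + 7\right)}}{2}} = \frac{264}{- \frac{1}{4} + \frac{\sqrt{399 + 4 \left(13 + 7\right)}}{2}} = \frac{264}{- \frac{1}{4} + \frac{\sqrt{399 + 4 \cdot 20}}{2}} = \frac{264}{- \frac{1}{4} + \frac{\sqrt{399 + 80}}{2}} = \frac{264}{- \frac{1}{4} + \frac{\sqrt{479}}{2}}$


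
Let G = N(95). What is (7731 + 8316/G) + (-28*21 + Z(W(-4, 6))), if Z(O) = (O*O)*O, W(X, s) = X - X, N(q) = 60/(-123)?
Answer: -49524/5 ≈ -9904.8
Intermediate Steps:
N(q) = -20/41 (N(q) = 60*(-1/123) = -20/41)
G = -20/41 ≈ -0.48780
W(X, s) = 0
Z(O) = O³ (Z(O) = O²*O = O³)
(7731 + 8316/G) + (-28*21 + Z(W(-4, 6))) = (7731 + 8316/(-20/41)) + (-28*21 + 0³) = (7731 + 8316*(-41/20)) + (-588 + 0) = (7731 - 85239/5) - 588 = -46584/5 - 588 = -49524/5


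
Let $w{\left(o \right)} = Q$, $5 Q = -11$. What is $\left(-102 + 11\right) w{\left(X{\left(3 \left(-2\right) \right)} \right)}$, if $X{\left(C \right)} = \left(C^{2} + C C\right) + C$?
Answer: $\frac{1001}{5} \approx 200.2$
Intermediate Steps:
$Q = - \frac{11}{5}$ ($Q = \frac{1}{5} \left(-11\right) = - \frac{11}{5} \approx -2.2$)
$X{\left(C \right)} = C + 2 C^{2}$ ($X{\left(C \right)} = \left(C^{2} + C^{2}\right) + C = 2 C^{2} + C = C + 2 C^{2}$)
$w{\left(o \right)} = - \frac{11}{5}$
$\left(-102 + 11\right) w{\left(X{\left(3 \left(-2\right) \right)} \right)} = \left(-102 + 11\right) \left(- \frac{11}{5}\right) = \left(-91\right) \left(- \frac{11}{5}\right) = \frac{1001}{5}$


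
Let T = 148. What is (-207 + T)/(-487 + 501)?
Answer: -59/14 ≈ -4.2143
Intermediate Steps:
(-207 + T)/(-487 + 501) = (-207 + 148)/(-487 + 501) = -59/14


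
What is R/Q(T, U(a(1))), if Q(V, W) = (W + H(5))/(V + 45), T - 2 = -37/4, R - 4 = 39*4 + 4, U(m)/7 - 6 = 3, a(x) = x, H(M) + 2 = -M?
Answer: 6191/56 ≈ 110.55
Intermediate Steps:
H(M) = -2 - M
U(m) = 63 (U(m) = 42 + 7*3 = 42 + 21 = 63)
R = 164 (R = 4 + (39*4 + 4) = 4 + (156 + 4) = 4 + 160 = 164)
T = -29/4 (T = 2 - 37/4 = -29/4 ≈ -7.2500)
Q(V, W) = (-7 + W)/(45 + V) (Q(V, W) = (W + (-2 - 1*5))/(V + 45) = (W + (-2 - 5))/(45 + V) = (W - 7)/(45 + V) = (-7 + W)/(45 + V))
R/Q(T, U(a(1))) = 164/(((-7 + 63)/(45 - 29/4))) = 164/((56/(151/4))) = 164/(((4/151)*56)) = 164/(224/151) = 164*(151/224) = 6191/56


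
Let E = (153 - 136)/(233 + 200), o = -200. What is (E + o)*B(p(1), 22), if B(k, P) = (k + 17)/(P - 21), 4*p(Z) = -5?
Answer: -5454729/1732 ≈ -3149.4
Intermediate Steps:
p(Z) = -5/4 (p(Z) = (¼)*(-5) = -5/4)
B(k, P) = (17 + k)/(-21 + P)
E = 17/433 ≈ 0.039261
(E + o)*B(p(1), 22) = (17/433 - 200)*((17 - 5/4)/(-21 + 22)) = -86583*63/(433*1*4) = -86583*63/(433*4) = -86583/433*63/4 = -5454729/1732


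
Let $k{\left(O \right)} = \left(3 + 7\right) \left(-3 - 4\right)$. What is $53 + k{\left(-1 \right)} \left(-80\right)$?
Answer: $5653$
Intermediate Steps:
$k{\left(O \right)} = -70$ ($k{\left(O \right)} = 10 \left(-7\right) = -70$)
$53 + k{\left(-1 \right)} \left(-80\right) = 53 - -5600 = 53 + 5600 = 5653$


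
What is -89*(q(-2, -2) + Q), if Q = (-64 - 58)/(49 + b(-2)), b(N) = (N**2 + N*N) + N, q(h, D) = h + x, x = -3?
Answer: 35333/55 ≈ 642.42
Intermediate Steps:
q(h, D) = -3 + h (q(h, D) = h - 3 = -3 + h)
b(N) = N + 2*N**2 (b(N) = (N**2 + N**2) + N = 2*N**2 + N = N + 2*N**2)
Q = -122/55 (Q = (-64 - 58)/(49 - 2*(1 + 2*(-2))) = -122/(49 - 2*(1 - 4)) = -122/(49 - 2*(-3)) = -122/(49 + 6) = -122/55 ≈ -2.2182)
-89*(q(-2, -2) + Q) = -89*((-3 - 2) - 122/55) = -89*(-5 - 122/55) = -89*(-397/55) = 35333/55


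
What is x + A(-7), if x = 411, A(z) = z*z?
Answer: 460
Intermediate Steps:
A(z) = z²
x + A(-7) = 411 + (-7)² = 411 + 49 = 460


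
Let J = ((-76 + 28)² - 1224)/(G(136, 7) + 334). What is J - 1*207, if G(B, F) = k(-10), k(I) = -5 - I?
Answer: -23031/113 ≈ -203.81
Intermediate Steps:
G(B, F) = 5 (G(B, F) = -5 - 1*(-10) = -5 + 10 = 5)
J = 360/113 (J = ((-76 + 28)² - 1224)/(5 + 334) = ((-48)² - 1224)/339 = (2304 - 1224)*(1/339) = 1080*(1/339) = 360/113 ≈ 3.1858)
J - 1*207 = 360/113 - 1*207 = 360/113 - 207 = -23031/113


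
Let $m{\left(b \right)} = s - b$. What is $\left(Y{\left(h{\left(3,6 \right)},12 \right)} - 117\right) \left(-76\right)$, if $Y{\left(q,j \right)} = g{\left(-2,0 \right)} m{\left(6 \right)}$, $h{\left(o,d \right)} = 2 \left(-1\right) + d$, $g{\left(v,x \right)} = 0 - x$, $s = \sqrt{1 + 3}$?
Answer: $8892$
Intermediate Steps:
$s = 2$ ($s = \sqrt{4} = 2$)
$g{\left(v,x \right)} = - x$
$m{\left(b \right)} = 2 - b$
$h{\left(o,d \right)} = -2 + d$
$Y{\left(q,j \right)} = 0$ ($Y{\left(q,j \right)} = \left(-1\right) 0 \left(2 - 6\right) = 0 \left(2 - 6\right) = 0 \left(-4\right) = 0$)
$\left(Y{\left(h{\left(3,6 \right)},12 \right)} - 117\right) \left(-76\right) = \left(0 - 117\right) \left(-76\right) = \left(-117\right) \left(-76\right) = 8892$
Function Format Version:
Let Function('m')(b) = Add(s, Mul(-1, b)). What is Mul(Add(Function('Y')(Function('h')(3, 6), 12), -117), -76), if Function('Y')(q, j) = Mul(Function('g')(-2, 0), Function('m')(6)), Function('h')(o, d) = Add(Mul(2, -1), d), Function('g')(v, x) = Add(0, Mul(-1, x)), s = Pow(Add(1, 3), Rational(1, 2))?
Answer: 8892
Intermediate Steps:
s = 2 (s = Pow(4, Rational(1, 2)) = 2)
Function('g')(v, x) = Mul(-1, x)
Function('m')(b) = Add(2, Mul(-1, b))
Function('h')(o, d) = Add(-2, d)
Function('Y')(q, j) = 0 (Function('Y')(q, j) = Mul(Mul(-1, 0), Add(2, Mul(-1, 6))) = Mul(0, Add(2, -6)) = Mul(0, -4) = 0)
Mul(Add(Function('Y')(Function('h')(3, 6), 12), -117), -76) = Mul(Add(0, -117), -76) = Mul(-117, -76) = 8892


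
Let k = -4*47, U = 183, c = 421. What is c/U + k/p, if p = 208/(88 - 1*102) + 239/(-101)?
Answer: 9816715/742797 ≈ 13.216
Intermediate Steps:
p = -12177/707 (p = 208/(88 - 102) + 239*(-1/101) = 208/(-14) - 239/101 = 208*(-1/14) - 239/101 = -104/7 - 239/101 = -12177/707 ≈ -17.223)
k = -188
c/U + k/p = 421/183 - 188/(-12177/707) = 421*(1/183) - 188*(-707/12177) = 421/183 + 132916/12177 = 9816715/742797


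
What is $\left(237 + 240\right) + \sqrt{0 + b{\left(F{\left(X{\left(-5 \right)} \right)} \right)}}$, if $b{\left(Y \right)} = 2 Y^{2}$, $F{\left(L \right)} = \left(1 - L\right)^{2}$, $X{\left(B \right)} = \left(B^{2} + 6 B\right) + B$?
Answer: $477 + 121 \sqrt{2} \approx 648.12$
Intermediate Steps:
$X{\left(B \right)} = B^{2} + 7 B$
$\left(237 + 240\right) + \sqrt{0 + b{\left(F{\left(X{\left(-5 \right)} \right)} \right)}} = \left(237 + 240\right) + \sqrt{0 + 2 \left(\left(-1 - 5 \left(7 - 5\right)\right)^{2}\right)^{2}} = 477 + \sqrt{0 + 2 \left(\left(-1 - 10\right)^{2}\right)^{2}} = 477 + \sqrt{0 + 2 \left(\left(-11\right)^{2}\right)^{2}} = 477 + \sqrt{0 + 2 \cdot 121^{2}} = 477 + \sqrt{0 + 2 \cdot 14641} = 477 + \sqrt{0 + 29282} = 477 + \sqrt{29282} = 477 + 121 \sqrt{2}$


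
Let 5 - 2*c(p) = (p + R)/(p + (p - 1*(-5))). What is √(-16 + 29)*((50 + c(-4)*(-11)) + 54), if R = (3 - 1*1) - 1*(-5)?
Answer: 71*√13 ≈ 255.99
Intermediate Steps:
R = 7 (R = (3 - 1) + 5 = 2 + 5 = 7)
c(p) = 5/2 - (7 + p)/(2*(5 + 2*p)) (c(p) = 5/2 - (p + 7)/(2*(p + (p - 1*(-5)))) = 5/2 - (7 + p)/(2*(p + (p + 5))) = 5/2 - (7 + p)/(2*(p + (5 + p))) = 5/2 - (7 + p)/(2*(5 + 2*p)))
√(-16 + 29)*((50 + c(-4)*(-11)) + 54) = √(-16 + 29)*((50 + (9*(2 - 4)/(2*(5 + 2*(-4))))*(-11)) + 54) = √13*((50 + ((9/2)*(-2)/(5 - 8))*(-11)) + 54) = √13*((50 + ((9/2)*(-2)/(-3))*(-11)) + 54) = √13*((50 + ((9/2)*(-⅓)*(-2))*(-11)) + 54) = √13*((50 + 3*(-11)) + 54) = √13*((50 - 33) + 54) = √13*(17 + 54) = √13*71 = 71*√13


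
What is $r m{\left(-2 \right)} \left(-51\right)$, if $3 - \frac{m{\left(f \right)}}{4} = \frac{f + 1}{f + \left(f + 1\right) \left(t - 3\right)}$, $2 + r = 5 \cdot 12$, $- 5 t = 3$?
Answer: $-42891$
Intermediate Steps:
$t = - \frac{3}{5}$ ($t = \left(- \frac{1}{5}\right) 3 = - \frac{3}{5} \approx -0.6$)
$r = 58$ ($r = -2 + 5 \cdot 12 = -2 + 60 = 58$)
$m{\left(f \right)} = 12 - \frac{4 \left(1 + f\right)}{- \frac{18}{5} - \frac{13 f}{5}}$ ($m{\left(f \right)} = 12 - 4 \frac{f + 1}{f + \left(f + 1\right) \left(- \frac{3}{5} - 3\right)} = 12 - 4 \frac{1 + f}{f + \left(1 + f\right) \left(- \frac{18}{5}\right)} = 12 - 4 \frac{1 + f}{f - \left(\frac{18}{5} + \frac{18 f}{5}\right)} = 12 - 4 \frac{1 + f}{- \frac{18}{5} - \frac{13 f}{5}} = 12 - \frac{4 \left(1 + f\right)}{- \frac{18}{5} - \frac{13 f}{5}}$)
$r m{\left(-2 \right)} \left(-51\right) = 58 \frac{4 \left(59 + 44 \left(-2\right)\right)}{18 + 13 \left(-2\right)} \left(-51\right) = 58 \frac{4 \left(59 - 88\right)}{18 - 26} \left(-51\right) = 58 \cdot 4 \frac{1}{-8} \left(-29\right) \left(-51\right) = 58 \cdot 4 \left(- \frac{1}{8}\right) \left(-29\right) \left(-51\right) = 58 \cdot \frac{29}{2} \left(-51\right) = 841 \left(-51\right) = -42891$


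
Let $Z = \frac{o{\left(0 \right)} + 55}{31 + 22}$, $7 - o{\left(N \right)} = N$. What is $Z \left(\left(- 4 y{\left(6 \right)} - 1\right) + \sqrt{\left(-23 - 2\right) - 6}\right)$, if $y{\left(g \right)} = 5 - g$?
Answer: $\frac{186}{53} + \frac{62 i \sqrt{31}}{53} \approx 3.5094 + 6.5132 i$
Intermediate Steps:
$o{\left(N \right)} = 7 - N$
$Z = \frac{62}{53}$ ($Z = \frac{\left(7 - 0\right) + 55}{31 + 22} = \frac{\left(7 + 0\right) + 55}{53} = \left(7 + 55\right) \frac{1}{53} = 62 \cdot \frac{1}{53} = \frac{62}{53} \approx 1.1698$)
$Z \left(\left(- 4 y{\left(6 \right)} - 1\right) + \sqrt{\left(-23 - 2\right) - 6}\right) = \frac{62 \left(\left(- 4 \left(5 - 6\right) - 1\right) + \sqrt{\left(-23 - 2\right) - 6}\right)}{53} = \frac{62 \left(\left(\left(-4\right) \left(-1\right) - 1\right) + \sqrt{-25 - 6}\right)}{53} = \frac{62 \left(\left(4 - 1\right) + \sqrt{-31}\right)}{53} = \frac{62 \left(3 + i \sqrt{31}\right)}{53} = \frac{186}{53} + \frac{62 i \sqrt{31}}{53}$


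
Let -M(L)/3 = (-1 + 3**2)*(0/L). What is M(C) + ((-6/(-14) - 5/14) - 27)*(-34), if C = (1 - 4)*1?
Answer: 6409/7 ≈ 915.57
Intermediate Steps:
C = -3 (C = -3*1 = -3)
M(L) = 0 (M(L) = -3*(-1 + 3**2)*0/L = -3*(-1 + 9)*0 = -24*0 = -3*0 = 0)
M(C) + ((-6/(-14) - 5/14) - 27)*(-34) = 0 + ((-6/(-14) - 5/14) - 27)*(-34) = 0 + ((-6*(-1/14) - 5*1/14) - 27)*(-34) = 0 + ((3/7 - 5/14) - 27)*(-34) = 0 + (1/14 - 27)*(-34) = 0 - 377/14*(-34) = 0 + 6409/7 = 6409/7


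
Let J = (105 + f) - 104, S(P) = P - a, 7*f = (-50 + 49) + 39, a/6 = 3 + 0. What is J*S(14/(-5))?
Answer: -936/7 ≈ -133.71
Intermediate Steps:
a = 18 (a = 6*(3 + 0) = 6*3 = 18)
f = 38/7 (f = ((-50 + 49) + 39)/7 = (-1 + 39)/7 = (⅐)*38 = 38/7 ≈ 5.4286)
S(P) = -18 + P (S(P) = P - 1*18 = P - 18 = -18 + P)
J = 45/7 (J = (105 + 38/7) - 104 = 773/7 - 104 = 45/7 ≈ 6.4286)
J*S(14/(-5)) = 45*(-18 + 14/(-5))/7 = 45*(-18 + 14*(-⅕))/7 = 45*(-18 - 14/5)/7 = (45/7)*(-104/5) = -936/7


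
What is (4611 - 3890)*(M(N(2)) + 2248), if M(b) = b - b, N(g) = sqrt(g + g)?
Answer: 1620808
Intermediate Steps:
N(g) = sqrt(2)*sqrt(g) (N(g) = sqrt(2*g) = sqrt(2)*sqrt(g))
M(b) = 0
(4611 - 3890)*(M(N(2)) + 2248) = (4611 - 3890)*(0 + 2248) = 721*2248 = 1620808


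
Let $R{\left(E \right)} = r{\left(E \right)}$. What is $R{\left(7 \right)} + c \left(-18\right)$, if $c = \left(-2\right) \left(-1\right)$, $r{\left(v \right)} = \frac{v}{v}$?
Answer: $-35$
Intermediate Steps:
$r{\left(v \right)} = 1$
$R{\left(E \right)} = 1$
$c = 2$
$R{\left(7 \right)} + c \left(-18\right) = 1 + 2 \left(-18\right) = 1 - 36 = -35$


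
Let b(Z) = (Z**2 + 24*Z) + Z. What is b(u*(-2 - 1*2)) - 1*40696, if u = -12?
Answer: -37192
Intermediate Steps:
b(Z) = Z**2 + 25*Z
b(u*(-2 - 1*2)) - 1*40696 = (-12*(-2 - 1*2))*(25 - 12*(-2 - 1*2)) - 1*40696 = (-12*(-2 - 2))*(25 - 12*(-2 - 2)) - 40696 = (-12*(-4))*(25 - 12*(-4)) - 40696 = 48*(25 + 48) - 40696 = 48*73 - 40696 = 3504 - 40696 = -37192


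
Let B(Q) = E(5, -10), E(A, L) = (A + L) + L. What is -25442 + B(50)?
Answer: -25457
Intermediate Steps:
E(A, L) = A + 2*L
B(Q) = -15 (B(Q) = 5 + 2*(-10) = 5 - 20 = -15)
-25442 + B(50) = -25442 - 15 = -25457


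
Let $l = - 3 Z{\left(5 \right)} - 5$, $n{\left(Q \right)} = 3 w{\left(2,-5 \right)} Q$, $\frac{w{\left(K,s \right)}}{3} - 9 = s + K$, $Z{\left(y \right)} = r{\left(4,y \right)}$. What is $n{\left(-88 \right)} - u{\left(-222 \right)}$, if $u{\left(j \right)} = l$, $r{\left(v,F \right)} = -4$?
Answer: $-4759$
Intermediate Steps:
$Z{\left(y \right)} = -4$
$w{\left(K,s \right)} = 27 + 3 K + 3 s$ ($w{\left(K,s \right)} = 27 + 3 \left(s + K\right) = 27 + 3 \left(K + s\right) = 27 + \left(3 K + 3 s\right) = 27 + 3 K + 3 s$)
$n{\left(Q \right)} = 54 Q$ ($n{\left(Q \right)} = 3 \left(27 + 3 \cdot 2 + 3 \left(-5\right)\right) Q = 3 \left(27 + 6 - 15\right) Q = 3 \cdot 18 Q = 54 Q$)
$l = 7$ ($l = \left(-3\right) \left(-4\right) - 5 = 12 - 5 = 7$)
$u{\left(j \right)} = 7$
$n{\left(-88 \right)} - u{\left(-222 \right)} = 54 \left(-88\right) - 7 = -4752 - 7 = -4759$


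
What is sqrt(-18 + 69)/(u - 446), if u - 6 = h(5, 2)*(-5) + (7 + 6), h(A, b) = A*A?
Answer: -sqrt(51)/552 ≈ -0.012937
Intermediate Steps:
h(A, b) = A**2
u = -106 (u = 6 + (5**2*(-5) + (7 + 6)) = 6 + (25*(-5) + 13) = 6 + (-125 + 13) = 6 - 112 = -106)
sqrt(-18 + 69)/(u - 446) = sqrt(-18 + 69)/(-106 - 446) = sqrt(51)/(-552) = sqrt(51)*(-1/552) = -sqrt(51)/552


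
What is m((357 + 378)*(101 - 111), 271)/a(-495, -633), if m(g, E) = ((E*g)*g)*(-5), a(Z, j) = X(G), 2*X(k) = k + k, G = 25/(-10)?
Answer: 29280195000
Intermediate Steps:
G = -5/2 (G = 25*(-1/10) = -5/2 ≈ -2.5000)
X(k) = k (X(k) = (k + k)/2 = (2*k)/2 = k)
a(Z, j) = -5/2
m(g, E) = -5*E*g**2 (m(g, E) = (E*g**2)*(-5) = -5*E*g**2)
m((357 + 378)*(101 - 111), 271)/a(-495, -633) = (-5*271*((357 + 378)*(101 - 111))**2)/(-5/2) = -5*271*(735*(-10))**2*(-2/5) = -5*271*(-7350)**2*(-2/5) = -5*271*54022500*(-2/5) = -73200487500*(-2/5) = 29280195000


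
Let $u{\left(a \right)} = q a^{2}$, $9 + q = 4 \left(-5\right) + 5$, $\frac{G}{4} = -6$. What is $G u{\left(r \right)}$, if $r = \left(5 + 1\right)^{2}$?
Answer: $746496$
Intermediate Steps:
$G = -24$ ($G = 4 \left(-6\right) = -24$)
$r = 36$ ($r = 6^{2} = 36$)
$q = -24$ ($q = -9 + \left(4 \left(-5\right) + 5\right) = -9 + \left(-20 + 5\right) = -9 - 15 = -24$)
$u{\left(a \right)} = - 24 a^{2}$
$G u{\left(r \right)} = - 24 \left(- 24 \cdot 36^{2}\right) = - 24 \left(\left(-24\right) 1296\right) = \left(-24\right) \left(-31104\right) = 746496$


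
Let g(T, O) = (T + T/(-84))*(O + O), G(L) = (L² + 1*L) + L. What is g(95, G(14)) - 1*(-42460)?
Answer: 253540/3 ≈ 84513.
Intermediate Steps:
G(L) = L² + 2*L (G(L) = (L² + L) + L = (L + L²) + L = L² + 2*L)
g(T, O) = 83*O*T/42 (g(T, O) = (T + T*(-1/84))*(2*O) = (T - T/84)*(2*O) = (83*T/84)*(2*O) = 83*O*T/42)
g(95, G(14)) - 1*(-42460) = (83/42)*(14*(2 + 14))*95 - 1*(-42460) = (83/42)*(14*16)*95 + 42460 = (83/42)*224*95 + 42460 = 126160/3 + 42460 = 253540/3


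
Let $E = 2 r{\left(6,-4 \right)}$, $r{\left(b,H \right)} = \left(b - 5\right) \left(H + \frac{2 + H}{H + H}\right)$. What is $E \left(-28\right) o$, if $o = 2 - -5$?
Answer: $1470$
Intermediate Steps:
$r{\left(b,H \right)} = \left(-5 + b\right) \left(H + \frac{2 + H}{2 H}\right)$
$E = - \frac{15}{2}$ ($E = 2 \frac{-5 + 6 + \frac{1}{2} \left(-4\right) \left(-5 + 6 - -40 + 2 \left(-4\right) 6\right)}{-4} = 2 \left(- \frac{-5 + 6 + \frac{1}{2} \left(-4\right) \left(-5 + 6 + 40 - 48\right)}{4}\right) = 2 \left(- \frac{-5 + 6 + \frac{1}{2} \left(-4\right) \left(-7\right)}{4}\right) = 2 \left(- \frac{-5 + 6 + 14}{4}\right) = 2 \left(\left(- \frac{1}{4}\right) 15\right) = 2 \left(- \frac{15}{4}\right) = - \frac{15}{2} \approx -7.5$)
$o = 7$ ($o = 2 + 5 = 7$)
$E \left(-28\right) o = \left(- \frac{15}{2}\right) \left(-28\right) 7 = 210 \cdot 7 = 1470$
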